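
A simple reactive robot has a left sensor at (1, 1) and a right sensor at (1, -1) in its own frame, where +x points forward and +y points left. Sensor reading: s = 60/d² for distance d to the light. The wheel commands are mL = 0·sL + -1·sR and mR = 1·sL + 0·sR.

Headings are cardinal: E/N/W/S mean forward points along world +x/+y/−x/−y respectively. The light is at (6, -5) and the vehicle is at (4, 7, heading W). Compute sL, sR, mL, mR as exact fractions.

left sensor world pos  = (3, 6); dL² = 130
right sensor world pos = (3, 8); dR² = 178
sL = 60/130 = 6/13
sR = 60/178 = 30/89
mL = 0·sL + -1·sR = -30/89
mR = 1·sL + 0·sR = 6/13

6/13 30/89 -30/89 6/13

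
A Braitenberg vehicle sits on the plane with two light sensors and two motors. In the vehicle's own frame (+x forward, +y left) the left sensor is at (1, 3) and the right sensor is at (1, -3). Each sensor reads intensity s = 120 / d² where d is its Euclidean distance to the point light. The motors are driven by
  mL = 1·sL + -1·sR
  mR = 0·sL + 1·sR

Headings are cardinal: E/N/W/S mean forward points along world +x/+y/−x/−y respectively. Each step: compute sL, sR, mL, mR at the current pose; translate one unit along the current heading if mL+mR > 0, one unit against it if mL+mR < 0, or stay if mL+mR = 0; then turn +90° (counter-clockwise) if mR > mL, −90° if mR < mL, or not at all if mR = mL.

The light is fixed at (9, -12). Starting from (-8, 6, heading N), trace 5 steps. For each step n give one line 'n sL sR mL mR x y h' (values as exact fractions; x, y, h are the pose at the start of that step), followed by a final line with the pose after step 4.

0 120/761 120/557 -24480/423877 120/557 -8 6 N
1 6/29 15/101 171/2929 15/101 -8 7 W
2 40/183 8/51 64/1037 8/51 -9 7 S
3 12/73 60/257 -1296/18761 60/257 -9 6 E
4 120/761 120/557 -24480/423877 120/557 -8 6 N
final -8 7 W

n=0: pose=(-8,6,N); sL=120/761, sR=120/557; mL=-24480/423877, mR=120/557; mL+mR=120/761 → advance +1; mR−mL=115800/423877 → turn +1·90°
n=1: pose=(-8,7,W); sL=6/29, sR=15/101; mL=171/2929, mR=15/101; mL+mR=6/29 → advance +1; mR−mL=264/2929 → turn +1·90°
n=2: pose=(-9,7,S); sL=40/183, sR=8/51; mL=64/1037, mR=8/51; mL+mR=40/183 → advance +1; mR−mL=296/3111 → turn +1·90°
n=3: pose=(-9,6,E); sL=12/73, sR=60/257; mL=-1296/18761, mR=60/257; mL+mR=12/73 → advance +1; mR−mL=5676/18761 → turn +1·90°
n=4: pose=(-8,6,N); sL=120/761, sR=120/557; mL=-24480/423877, mR=120/557; mL+mR=120/761 → advance +1; mR−mL=115800/423877 → turn +1·90°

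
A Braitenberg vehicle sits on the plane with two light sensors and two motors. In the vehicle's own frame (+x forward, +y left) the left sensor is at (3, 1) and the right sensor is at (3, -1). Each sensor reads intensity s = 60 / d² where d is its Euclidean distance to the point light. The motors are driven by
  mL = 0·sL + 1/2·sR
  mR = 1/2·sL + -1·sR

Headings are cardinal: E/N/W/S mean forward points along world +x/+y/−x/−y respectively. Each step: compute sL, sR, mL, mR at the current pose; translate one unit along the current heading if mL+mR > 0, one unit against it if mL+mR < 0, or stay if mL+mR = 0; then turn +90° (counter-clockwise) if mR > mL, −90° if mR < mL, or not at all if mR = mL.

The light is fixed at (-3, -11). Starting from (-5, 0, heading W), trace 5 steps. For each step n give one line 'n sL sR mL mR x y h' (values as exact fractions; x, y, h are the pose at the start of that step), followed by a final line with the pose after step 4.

n=0: pose=(-5,0,W); sL=12/25, sR=60/169; mL=30/169, mR=-486/4225; mL+mR=264/4225 → advance +1; mR−mL=-1236/4225 → turn -1·90°
n=1: pose=(-6,0,N); sL=15/53, sR=3/10; mL=3/20, mR=-42/265; mL+mR=-9/1060 → advance -1; mR−mL=-327/1060 → turn -1·90°
n=2: pose=(-6,-1,E); sL=60/121, sR=20/27; mL=10/27, mR=-1610/3267; mL+mR=-400/3267 → advance -1; mR−mL=-940/1089 → turn -1·90°
n=3: pose=(-7,-1,S); sL=30/29, sR=30/37; mL=15/37, mR=-315/1073; mL+mR=120/1073 → advance +1; mR−mL=-750/1073 → turn -1·90°
n=4: pose=(-7,-2,W); sL=60/113, sR=60/149; mL=30/149, mR=-2310/16837; mL+mR=1080/16837 → advance +1; mR−mL=-5700/16837 → turn -1·90°

0 12/25 60/169 30/169 -486/4225 -5 0 W
1 15/53 3/10 3/20 -42/265 -6 0 N
2 60/121 20/27 10/27 -1610/3267 -6 -1 E
3 30/29 30/37 15/37 -315/1073 -7 -1 S
4 60/113 60/149 30/149 -2310/16837 -7 -2 W
final -8 -2 N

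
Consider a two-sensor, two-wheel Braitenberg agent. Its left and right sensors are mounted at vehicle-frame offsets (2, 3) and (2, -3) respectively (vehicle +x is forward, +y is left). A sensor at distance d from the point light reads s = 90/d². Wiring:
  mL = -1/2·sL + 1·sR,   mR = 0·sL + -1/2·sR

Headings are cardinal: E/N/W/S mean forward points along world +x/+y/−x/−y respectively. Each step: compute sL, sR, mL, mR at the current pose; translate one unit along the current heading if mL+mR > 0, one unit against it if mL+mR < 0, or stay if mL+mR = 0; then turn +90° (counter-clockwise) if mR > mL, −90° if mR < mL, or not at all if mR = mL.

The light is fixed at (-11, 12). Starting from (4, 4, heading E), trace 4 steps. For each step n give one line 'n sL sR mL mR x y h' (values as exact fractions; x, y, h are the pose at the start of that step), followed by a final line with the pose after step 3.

n=0: pose=(4,4,E); sL=45/157, sR=9/41; mL=981/12874, mR=-9/82; mL+mR=-216/6437 → advance -1; mR−mL=-1197/6437 → turn -1·90°
n=1: pose=(3,4,S); sL=90/389, sR=90/221; mL=25065/85969, mR=-45/221; mL+mR=7560/85969 → advance +1; mR−mL=-42570/85969 → turn -1·90°
n=2: pose=(3,3,W); sL=5/16, sR=1/2; mL=11/32, mR=-1/4; mL+mR=3/32 → advance +1; mR−mL=-19/32 → turn -1·90°
n=3: pose=(2,3,N); sL=90/149, sR=18/61; mL=-63/9089, mR=-9/61; mL+mR=-1404/9089 → advance -1; mR−mL=-1278/9089 → turn -1·90°

0 45/157 9/41 981/12874 -9/82 4 4 E
1 90/389 90/221 25065/85969 -45/221 3 4 S
2 5/16 1/2 11/32 -1/4 3 3 W
3 90/149 18/61 -63/9089 -9/61 2 3 N
final 2 2 E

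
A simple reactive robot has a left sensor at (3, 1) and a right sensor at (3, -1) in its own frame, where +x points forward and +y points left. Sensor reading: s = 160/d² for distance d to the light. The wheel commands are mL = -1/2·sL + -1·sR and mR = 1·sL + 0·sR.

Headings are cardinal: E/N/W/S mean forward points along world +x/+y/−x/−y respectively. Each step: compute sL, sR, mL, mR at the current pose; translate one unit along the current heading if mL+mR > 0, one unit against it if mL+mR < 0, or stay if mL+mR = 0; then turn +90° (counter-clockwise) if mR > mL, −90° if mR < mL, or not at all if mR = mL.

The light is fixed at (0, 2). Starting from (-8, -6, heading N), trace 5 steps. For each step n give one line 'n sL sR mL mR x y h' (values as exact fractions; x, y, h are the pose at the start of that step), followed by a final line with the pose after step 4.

n=0: pose=(-8,-6,N); sL=80/53, sR=80/37; mL=-5720/1961, mR=80/53; mL+mR=-2760/1961 → advance -1; mR−mL=8680/1961 → turn +1·90°
n=1: pose=(-8,-7,W); sL=160/221, sR=32/37; mL=-10032/8177, mR=160/221; mL+mR=-4112/8177 → advance -1; mR−mL=15952/8177 → turn +1·90°
n=2: pose=(-7,-7,S); sL=8/9, sR=10/13; mL=-142/117, mR=8/9; mL+mR=-38/117 → advance -1; mR−mL=82/39 → turn +1·90°
n=3: pose=(-7,-6,E); sL=32/13, sR=160/97; mL=-3632/1261, mR=32/13; mL+mR=-528/1261 → advance -1; mR−mL=6736/1261 → turn +1·90°
n=4: pose=(-8,-6,N); sL=80/53, sR=80/37; mL=-5720/1961, mR=80/53; mL+mR=-2760/1961 → advance -1; mR−mL=8680/1961 → turn +1·90°

0 80/53 80/37 -5720/1961 80/53 -8 -6 N
1 160/221 32/37 -10032/8177 160/221 -8 -7 W
2 8/9 10/13 -142/117 8/9 -7 -7 S
3 32/13 160/97 -3632/1261 32/13 -7 -6 E
4 80/53 80/37 -5720/1961 80/53 -8 -6 N
final -8 -7 W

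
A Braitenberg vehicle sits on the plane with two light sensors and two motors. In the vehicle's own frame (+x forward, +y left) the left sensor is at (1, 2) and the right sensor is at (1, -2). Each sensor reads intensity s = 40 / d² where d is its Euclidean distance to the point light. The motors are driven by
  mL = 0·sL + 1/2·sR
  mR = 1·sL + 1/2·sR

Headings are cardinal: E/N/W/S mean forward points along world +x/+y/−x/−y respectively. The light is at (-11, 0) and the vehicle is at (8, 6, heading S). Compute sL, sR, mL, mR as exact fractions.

left sensor world pos  = (10, 5); dL² = 466
right sensor world pos = (6, 5); dR² = 314
sL = 40/466 = 20/233
sR = 40/314 = 20/157
mL = 0·sL + 1/2·sR = 10/157
mR = 1·sL + 1/2·sR = 5470/36581

20/233 20/157 10/157 5470/36581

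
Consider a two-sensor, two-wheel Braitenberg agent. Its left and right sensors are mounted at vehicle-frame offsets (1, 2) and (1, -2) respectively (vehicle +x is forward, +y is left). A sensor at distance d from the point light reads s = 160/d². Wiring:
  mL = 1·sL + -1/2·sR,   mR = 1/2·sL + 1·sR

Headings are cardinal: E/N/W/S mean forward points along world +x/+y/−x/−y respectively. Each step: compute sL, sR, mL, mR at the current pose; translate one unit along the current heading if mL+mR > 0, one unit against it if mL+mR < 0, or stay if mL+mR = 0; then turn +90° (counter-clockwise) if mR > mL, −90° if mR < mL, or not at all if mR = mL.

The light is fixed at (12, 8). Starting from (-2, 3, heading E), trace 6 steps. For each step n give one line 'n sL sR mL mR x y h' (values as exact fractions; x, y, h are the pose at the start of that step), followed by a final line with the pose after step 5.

0 80/89 80/109 5160/9701 11480/9701 -2 3 E
1 160/241 160/137 2640/33017 49520/33017 -1 3 N
2 20/29 4/5 42/145 166/145 -1 4 W
3 160/169 160/281 31440/47489 49520/47489 -2 4 S
4 80/89 80/109 5160/9701 11480/9701 -2 3 E
5 160/241 160/137 2640/33017 49520/33017 -1 3 N
final -1 4 W

n=0: pose=(-2,3,E); sL=80/89, sR=80/109; mL=5160/9701, mR=11480/9701; mL+mR=16640/9701 → advance +1; mR−mL=6320/9701 → turn +1·90°
n=1: pose=(-1,3,N); sL=160/241, sR=160/137; mL=2640/33017, mR=49520/33017; mL+mR=52160/33017 → advance +1; mR−mL=46880/33017 → turn +1·90°
n=2: pose=(-1,4,W); sL=20/29, sR=4/5; mL=42/145, mR=166/145; mL+mR=208/145 → advance +1; mR−mL=124/145 → turn +1·90°
n=3: pose=(-2,4,S); sL=160/169, sR=160/281; mL=31440/47489, mR=49520/47489; mL+mR=80960/47489 → advance +1; mR−mL=18080/47489 → turn +1·90°
n=4: pose=(-2,3,E); sL=80/89, sR=80/109; mL=5160/9701, mR=11480/9701; mL+mR=16640/9701 → advance +1; mR−mL=6320/9701 → turn +1·90°
n=5: pose=(-1,3,N); sL=160/241, sR=160/137; mL=2640/33017, mR=49520/33017; mL+mR=52160/33017 → advance +1; mR−mL=46880/33017 → turn +1·90°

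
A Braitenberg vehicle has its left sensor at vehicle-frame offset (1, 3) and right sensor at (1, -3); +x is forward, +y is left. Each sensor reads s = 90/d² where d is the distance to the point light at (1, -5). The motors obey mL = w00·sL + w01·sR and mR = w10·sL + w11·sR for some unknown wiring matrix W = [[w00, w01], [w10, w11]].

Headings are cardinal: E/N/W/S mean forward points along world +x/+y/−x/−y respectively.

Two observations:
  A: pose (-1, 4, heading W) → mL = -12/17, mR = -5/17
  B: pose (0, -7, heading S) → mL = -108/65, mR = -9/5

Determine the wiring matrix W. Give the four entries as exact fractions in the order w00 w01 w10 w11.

-1/2 1/2 0 -1/2

obs A: pose=(-1,4,W) → sL=2, sR=10/17, mL=-12/17, mR=-5/17
obs B: pose=(0,-7,S) → sL=90/13, sR=18/5, mL=-108/65, mR=-9/5
sensor matrix S = [[2, 10/17], [90/13, 18/5]]; det S = 3456/1105
solve [mL_A; mL_B] = S·[w00; w01] and [mR_A; mR_B] = S·[w10; w11]:
  w00 = -1/2, w01 = 1/2, w10 = 0, w11 = -1/2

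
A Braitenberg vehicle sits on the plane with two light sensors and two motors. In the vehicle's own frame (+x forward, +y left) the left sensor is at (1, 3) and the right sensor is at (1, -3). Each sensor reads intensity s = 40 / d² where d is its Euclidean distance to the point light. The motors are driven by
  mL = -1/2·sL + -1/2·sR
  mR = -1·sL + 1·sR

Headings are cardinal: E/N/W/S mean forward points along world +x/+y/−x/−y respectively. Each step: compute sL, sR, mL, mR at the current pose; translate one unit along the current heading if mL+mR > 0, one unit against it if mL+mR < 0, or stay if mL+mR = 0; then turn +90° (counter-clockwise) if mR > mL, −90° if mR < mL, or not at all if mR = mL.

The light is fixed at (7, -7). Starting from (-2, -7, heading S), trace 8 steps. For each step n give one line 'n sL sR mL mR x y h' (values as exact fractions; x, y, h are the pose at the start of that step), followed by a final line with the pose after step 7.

0 40/37 8/29 -728/1073 -864/1073 -2 -7 S
1 5/13 10/29 -275/754 -15/377 -2 -6 W
2 8/5 40/121 -584/605 -768/605 -1 -6 S
3 20/41 20/53 -940/2173 -240/2173 -1 -5 W
4 40/17 40/101 -2360/1717 -3360/1717 0 -5 S
5 5/8 2/5 -41/80 -9/40 0 -4 W
6 40/13 8/17 -392/221 -576/221 1 -4 S
7 4/5 20/49 -148/245 -96/245 1 -3 W
final 2 -3 S

n=0: pose=(-2,-7,S); sL=40/37, sR=8/29; mL=-728/1073, mR=-864/1073; mL+mR=-1592/1073 → advance -1; mR−mL=-136/1073 → turn -1·90°
n=1: pose=(-2,-6,W); sL=5/13, sR=10/29; mL=-275/754, mR=-15/377; mL+mR=-305/754 → advance -1; mR−mL=245/754 → turn +1·90°
n=2: pose=(-1,-6,S); sL=8/5, sR=40/121; mL=-584/605, mR=-768/605; mL+mR=-1352/605 → advance -1; mR−mL=-184/605 → turn -1·90°
n=3: pose=(-1,-5,W); sL=20/41, sR=20/53; mL=-940/2173, mR=-240/2173; mL+mR=-1180/2173 → advance -1; mR−mL=700/2173 → turn +1·90°
n=4: pose=(0,-5,S); sL=40/17, sR=40/101; mL=-2360/1717, mR=-3360/1717; mL+mR=-5720/1717 → advance -1; mR−mL=-1000/1717 → turn -1·90°
n=5: pose=(0,-4,W); sL=5/8, sR=2/5; mL=-41/80, mR=-9/40; mL+mR=-59/80 → advance -1; mR−mL=23/80 → turn +1·90°
n=6: pose=(1,-4,S); sL=40/13, sR=8/17; mL=-392/221, mR=-576/221; mL+mR=-968/221 → advance -1; mR−mL=-184/221 → turn -1·90°
n=7: pose=(1,-3,W); sL=4/5, sR=20/49; mL=-148/245, mR=-96/245; mL+mR=-244/245 → advance -1; mR−mL=52/245 → turn +1·90°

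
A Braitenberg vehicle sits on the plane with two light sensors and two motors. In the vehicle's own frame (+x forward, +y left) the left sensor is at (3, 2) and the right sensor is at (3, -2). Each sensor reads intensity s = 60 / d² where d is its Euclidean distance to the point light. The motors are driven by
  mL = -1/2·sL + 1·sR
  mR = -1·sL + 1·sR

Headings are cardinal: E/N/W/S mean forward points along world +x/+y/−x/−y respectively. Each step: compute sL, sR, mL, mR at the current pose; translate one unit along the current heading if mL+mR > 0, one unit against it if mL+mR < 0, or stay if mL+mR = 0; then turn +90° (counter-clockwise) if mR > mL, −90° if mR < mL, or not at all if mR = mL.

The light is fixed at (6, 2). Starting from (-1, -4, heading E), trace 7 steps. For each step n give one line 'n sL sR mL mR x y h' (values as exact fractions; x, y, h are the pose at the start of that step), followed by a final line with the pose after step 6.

0 15/8 3/4 -3/16 -9/8 -1 -4 E
1 20/39 60/181 530/7059 -1280/7059 -2 -4 S
2 6/17 6/13 63/221 24/221 -2 -3 W
3 12/25 60/53 1182/1325 864/1325 -3 -3 N
4 3/2 5/6 1/12 -2/3 -3 -2 E
5 60/113 60/193 990/21809 -4800/21809 -4 -2 S
6 30/97 6/17 327/1649 72/1649 -4 -1 W
final -5 -1 N

n=0: pose=(-1,-4,E); sL=15/8, sR=3/4; mL=-3/16, mR=-9/8; mL+mR=-21/16 → advance -1; mR−mL=-15/16 → turn -1·90°
n=1: pose=(-2,-4,S); sL=20/39, sR=60/181; mL=530/7059, mR=-1280/7059; mL+mR=-250/2353 → advance -1; mR−mL=-10/39 → turn -1·90°
n=2: pose=(-2,-3,W); sL=6/17, sR=6/13; mL=63/221, mR=24/221; mL+mR=87/221 → advance +1; mR−mL=-3/17 → turn -1·90°
n=3: pose=(-3,-3,N); sL=12/25, sR=60/53; mL=1182/1325, mR=864/1325; mL+mR=2046/1325 → advance +1; mR−mL=-6/25 → turn -1·90°
n=4: pose=(-3,-2,E); sL=3/2, sR=5/6; mL=1/12, mR=-2/3; mL+mR=-7/12 → advance -1; mR−mL=-3/4 → turn -1·90°
n=5: pose=(-4,-2,S); sL=60/113, sR=60/193; mL=990/21809, mR=-4800/21809; mL+mR=-3810/21809 → advance -1; mR−mL=-30/113 → turn -1·90°
n=6: pose=(-4,-1,W); sL=30/97, sR=6/17; mL=327/1649, mR=72/1649; mL+mR=399/1649 → advance +1; mR−mL=-15/97 → turn -1·90°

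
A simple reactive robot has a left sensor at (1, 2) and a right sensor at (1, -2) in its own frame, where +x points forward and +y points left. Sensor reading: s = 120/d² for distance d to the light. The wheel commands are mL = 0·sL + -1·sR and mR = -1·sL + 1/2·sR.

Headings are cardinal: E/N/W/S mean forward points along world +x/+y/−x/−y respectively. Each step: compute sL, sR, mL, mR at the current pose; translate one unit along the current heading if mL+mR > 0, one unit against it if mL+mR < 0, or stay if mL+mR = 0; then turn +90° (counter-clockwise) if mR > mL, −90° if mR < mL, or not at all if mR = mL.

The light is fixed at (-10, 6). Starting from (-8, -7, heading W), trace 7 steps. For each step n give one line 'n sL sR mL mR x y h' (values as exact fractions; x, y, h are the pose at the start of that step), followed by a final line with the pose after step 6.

0 60/113 60/61 -60/61 -270/6893 -8 -7 W
1 120/221 120/197 -120/197 -10380/43537 -7 -7 S
2 30/29 30/53 -30/53 -1155/1537 -7 -6 E
3 24/37 120/169 -120/169 -1836/6253 -8 -6 S
4 4/3 60/89 -60/89 -266/267 -8 -5 E
5 40/51 24/29 -24/29 -548/1479 -9 -5 S
6 30/17 30/37 -30/37 -855/629 -9 -4 E
final -10 -4 S

n=0: pose=(-8,-7,W); sL=60/113, sR=60/61; mL=-60/61, mR=-270/6893; mL+mR=-7050/6893 → advance -1; mR−mL=6510/6893 → turn +1·90°
n=1: pose=(-7,-7,S); sL=120/221, sR=120/197; mL=-120/197, mR=-10380/43537; mL+mR=-36900/43537 → advance -1; mR−mL=16140/43537 → turn +1·90°
n=2: pose=(-7,-6,E); sL=30/29, sR=30/53; mL=-30/53, mR=-1155/1537; mL+mR=-2025/1537 → advance -1; mR−mL=-285/1537 → turn -1·90°
n=3: pose=(-8,-6,S); sL=24/37, sR=120/169; mL=-120/169, mR=-1836/6253; mL+mR=-6276/6253 → advance -1; mR−mL=2604/6253 → turn +1·90°
n=4: pose=(-8,-5,E); sL=4/3, sR=60/89; mL=-60/89, mR=-266/267; mL+mR=-446/267 → advance -1; mR−mL=-86/267 → turn -1·90°
n=5: pose=(-9,-5,S); sL=40/51, sR=24/29; mL=-24/29, mR=-548/1479; mL+mR=-1772/1479 → advance -1; mR−mL=676/1479 → turn +1·90°
n=6: pose=(-9,-4,E); sL=30/17, sR=30/37; mL=-30/37, mR=-855/629; mL+mR=-1365/629 → advance -1; mR−mL=-345/629 → turn -1·90°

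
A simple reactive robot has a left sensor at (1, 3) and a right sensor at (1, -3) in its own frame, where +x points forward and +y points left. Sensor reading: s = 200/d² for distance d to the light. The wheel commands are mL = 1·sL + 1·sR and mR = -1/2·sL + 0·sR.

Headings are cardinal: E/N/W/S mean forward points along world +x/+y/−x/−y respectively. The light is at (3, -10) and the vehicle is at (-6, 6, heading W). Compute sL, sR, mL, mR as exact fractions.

200/269 200/461 146000/124009 -100/269

left sensor world pos  = (-7, 3); dL² = 269
right sensor world pos = (-7, 9); dR² = 461
sL = 200/269 = 200/269
sR = 200/461 = 200/461
mL = 1·sL + 1·sR = 146000/124009
mR = -1/2·sL + 0·sR = -100/269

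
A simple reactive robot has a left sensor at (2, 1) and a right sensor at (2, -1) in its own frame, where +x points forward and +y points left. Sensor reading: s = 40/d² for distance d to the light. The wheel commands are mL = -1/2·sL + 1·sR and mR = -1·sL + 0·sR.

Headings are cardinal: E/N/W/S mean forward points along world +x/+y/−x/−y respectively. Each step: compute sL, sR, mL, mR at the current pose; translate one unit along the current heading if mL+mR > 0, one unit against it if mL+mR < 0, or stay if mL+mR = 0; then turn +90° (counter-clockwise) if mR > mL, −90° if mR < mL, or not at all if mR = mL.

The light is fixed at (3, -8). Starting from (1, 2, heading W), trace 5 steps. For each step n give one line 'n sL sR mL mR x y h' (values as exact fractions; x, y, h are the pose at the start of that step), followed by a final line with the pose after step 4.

0 40/97 40/137 1140/13289 -40/97 1 2 W
1 10/37 5/18 95/666 -10/37 2 2 N
2 40/101 8/13 548/1313 -40/101 2 1 E
3 4/5 4/5 2/5 -4/5 3 1 S
4 8/17 8/25 36/425 -8/17 3 2 W
final 4 2 N

n=0: pose=(1,2,W); sL=40/97, sR=40/137; mL=1140/13289, mR=-40/97; mL+mR=-4340/13289 → advance -1; mR−mL=-6620/13289 → turn -1·90°
n=1: pose=(2,2,N); sL=10/37, sR=5/18; mL=95/666, mR=-10/37; mL+mR=-85/666 → advance -1; mR−mL=-275/666 → turn -1·90°
n=2: pose=(2,1,E); sL=40/101, sR=8/13; mL=548/1313, mR=-40/101; mL+mR=28/1313 → advance +1; mR−mL=-1068/1313 → turn -1·90°
n=3: pose=(3,1,S); sL=4/5, sR=4/5; mL=2/5, mR=-4/5; mL+mR=-2/5 → advance -1; mR−mL=-6/5 → turn -1·90°
n=4: pose=(3,2,W); sL=8/17, sR=8/25; mL=36/425, mR=-8/17; mL+mR=-164/425 → advance -1; mR−mL=-236/425 → turn -1·90°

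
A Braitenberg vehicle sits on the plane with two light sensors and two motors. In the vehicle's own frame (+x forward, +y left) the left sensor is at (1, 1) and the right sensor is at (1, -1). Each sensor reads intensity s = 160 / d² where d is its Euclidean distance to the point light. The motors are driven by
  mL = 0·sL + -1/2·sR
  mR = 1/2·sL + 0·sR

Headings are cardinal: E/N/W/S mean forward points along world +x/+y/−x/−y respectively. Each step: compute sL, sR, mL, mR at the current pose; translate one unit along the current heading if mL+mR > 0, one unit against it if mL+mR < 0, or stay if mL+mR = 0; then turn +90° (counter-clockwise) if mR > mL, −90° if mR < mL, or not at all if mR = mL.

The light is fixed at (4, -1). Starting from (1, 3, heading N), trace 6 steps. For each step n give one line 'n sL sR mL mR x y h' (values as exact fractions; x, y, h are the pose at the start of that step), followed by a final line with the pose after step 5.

0 160/41 160/29 -80/29 80/41 1 3 N
1 8 5 -5/2 4 1 2 W
2 160/13 160/29 -80/29 80/13 0 2 S
3 80/9 16 -8 40/9 0 1 E
4 32/9 32/5 -16/5 16/9 -1 1 N
5 40/9 4 -2 20/9 -1 0 W
final -2 0 S

n=0: pose=(1,3,N); sL=160/41, sR=160/29; mL=-80/29, mR=80/41; mL+mR=-960/1189 → advance -1; mR−mL=5600/1189 → turn +1·90°
n=1: pose=(1,2,W); sL=8, sR=5; mL=-5/2, mR=4; mL+mR=3/2 → advance +1; mR−mL=13/2 → turn +1·90°
n=2: pose=(0,2,S); sL=160/13, sR=160/29; mL=-80/29, mR=80/13; mL+mR=1280/377 → advance +1; mR−mL=3360/377 → turn +1·90°
n=3: pose=(0,1,E); sL=80/9, sR=16; mL=-8, mR=40/9; mL+mR=-32/9 → advance -1; mR−mL=112/9 → turn +1·90°
n=4: pose=(-1,1,N); sL=32/9, sR=32/5; mL=-16/5, mR=16/9; mL+mR=-64/45 → advance -1; mR−mL=224/45 → turn +1·90°
n=5: pose=(-1,0,W); sL=40/9, sR=4; mL=-2, mR=20/9; mL+mR=2/9 → advance +1; mR−mL=38/9 → turn +1·90°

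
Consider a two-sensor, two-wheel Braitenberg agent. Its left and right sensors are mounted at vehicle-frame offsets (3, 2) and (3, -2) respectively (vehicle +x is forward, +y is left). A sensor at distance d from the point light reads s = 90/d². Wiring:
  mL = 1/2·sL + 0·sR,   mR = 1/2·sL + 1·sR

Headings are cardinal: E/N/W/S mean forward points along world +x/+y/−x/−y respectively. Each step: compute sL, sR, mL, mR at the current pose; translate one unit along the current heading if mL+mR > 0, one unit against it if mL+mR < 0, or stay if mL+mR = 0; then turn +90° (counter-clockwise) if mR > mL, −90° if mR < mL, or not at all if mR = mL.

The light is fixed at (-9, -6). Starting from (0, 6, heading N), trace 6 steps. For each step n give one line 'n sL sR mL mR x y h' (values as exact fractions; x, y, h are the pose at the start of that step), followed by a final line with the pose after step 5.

n=0: pose=(0,6,N); sL=45/137, sR=45/173; mL=45/274, mR=20115/47402; mL+mR=13950/23701 → advance +1; mR−mL=45/173 → turn +1·90°
n=1: pose=(0,7,W); sL=90/157, sR=10/29; mL=45/157, mR=2875/4553; mL+mR=4180/4553 → advance +1; mR−mL=10/29 → turn +1·90°
n=2: pose=(-1,7,S); sL=9/20, sR=45/68; mL=9/40, mR=603/680; mL+mR=189/170 → advance +1; mR−mL=45/68 → turn +1·90°
n=3: pose=(-1,6,E); sL=90/317, sR=90/221; mL=45/317, mR=38475/70057; mL+mR=48420/70057 → advance +1; mR−mL=90/221 → turn +1·90°
n=4: pose=(0,6,N); sL=45/137, sR=45/173; mL=45/274, mR=20115/47402; mL+mR=13950/23701 → advance +1; mR−mL=45/173 → turn +1·90°
n=5: pose=(0,7,W); sL=90/157, sR=10/29; mL=45/157, mR=2875/4553; mL+mR=4180/4553 → advance +1; mR−mL=10/29 → turn +1·90°

0 45/137 45/173 45/274 20115/47402 0 6 N
1 90/157 10/29 45/157 2875/4553 0 7 W
2 9/20 45/68 9/40 603/680 -1 7 S
3 90/317 90/221 45/317 38475/70057 -1 6 E
4 45/137 45/173 45/274 20115/47402 0 6 N
5 90/157 10/29 45/157 2875/4553 0 7 W
final -1 7 S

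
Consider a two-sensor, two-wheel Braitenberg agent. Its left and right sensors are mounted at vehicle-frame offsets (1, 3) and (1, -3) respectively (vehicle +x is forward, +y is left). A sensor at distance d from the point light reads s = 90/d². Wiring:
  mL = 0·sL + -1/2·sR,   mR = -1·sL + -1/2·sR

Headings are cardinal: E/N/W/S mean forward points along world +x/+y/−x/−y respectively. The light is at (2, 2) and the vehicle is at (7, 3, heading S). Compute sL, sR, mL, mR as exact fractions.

left sensor world pos  = (10, 2); dL² = 64
right sensor world pos = (4, 2); dR² = 4
sL = 90/64 = 45/32
sR = 90/4 = 45/2
mL = 0·sL + -1/2·sR = -45/4
mR = -1·sL + -1/2·sR = -405/32

45/32 45/2 -45/4 -405/32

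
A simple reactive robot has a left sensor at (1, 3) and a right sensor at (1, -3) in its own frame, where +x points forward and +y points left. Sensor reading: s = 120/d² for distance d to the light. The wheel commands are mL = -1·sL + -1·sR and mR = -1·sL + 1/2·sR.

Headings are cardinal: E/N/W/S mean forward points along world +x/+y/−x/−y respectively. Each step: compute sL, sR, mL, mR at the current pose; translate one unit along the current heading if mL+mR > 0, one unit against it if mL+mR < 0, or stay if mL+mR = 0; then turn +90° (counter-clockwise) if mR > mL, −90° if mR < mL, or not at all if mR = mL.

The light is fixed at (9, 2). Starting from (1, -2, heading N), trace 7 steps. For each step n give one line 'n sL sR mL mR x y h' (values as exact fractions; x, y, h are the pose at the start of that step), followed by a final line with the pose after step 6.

0 12/13 60/17 -984/221 186/221 1 -2 N
1 24/29 24/17 -1104/493 -60/493 1 -3 W
2 30/13 15/17 -705/221 -825/442 2 -3 S
3 120/37 24/17 -2928/629 -1596/629 2 -2 E
4 12/13 60/17 -984/221 186/221 1 -2 N
5 24/29 24/17 -1104/493 -60/493 1 -3 W
6 30/13 15/17 -705/221 -825/442 2 -3 S
final 2 -2 E

n=0: pose=(1,-2,N); sL=12/13, sR=60/17; mL=-984/221, mR=186/221; mL+mR=-798/221 → advance -1; mR−mL=90/17 → turn +1·90°
n=1: pose=(1,-3,W); sL=24/29, sR=24/17; mL=-1104/493, mR=-60/493; mL+mR=-1164/493 → advance -1; mR−mL=36/17 → turn +1·90°
n=2: pose=(2,-3,S); sL=30/13, sR=15/17; mL=-705/221, mR=-825/442; mL+mR=-2235/442 → advance -1; mR−mL=45/34 → turn +1·90°
n=3: pose=(2,-2,E); sL=120/37, sR=24/17; mL=-2928/629, mR=-1596/629; mL+mR=-4524/629 → advance -1; mR−mL=36/17 → turn +1·90°
n=4: pose=(1,-2,N); sL=12/13, sR=60/17; mL=-984/221, mR=186/221; mL+mR=-798/221 → advance -1; mR−mL=90/17 → turn +1·90°
n=5: pose=(1,-3,W); sL=24/29, sR=24/17; mL=-1104/493, mR=-60/493; mL+mR=-1164/493 → advance -1; mR−mL=36/17 → turn +1·90°
n=6: pose=(2,-3,S); sL=30/13, sR=15/17; mL=-705/221, mR=-825/442; mL+mR=-2235/442 → advance -1; mR−mL=45/34 → turn +1·90°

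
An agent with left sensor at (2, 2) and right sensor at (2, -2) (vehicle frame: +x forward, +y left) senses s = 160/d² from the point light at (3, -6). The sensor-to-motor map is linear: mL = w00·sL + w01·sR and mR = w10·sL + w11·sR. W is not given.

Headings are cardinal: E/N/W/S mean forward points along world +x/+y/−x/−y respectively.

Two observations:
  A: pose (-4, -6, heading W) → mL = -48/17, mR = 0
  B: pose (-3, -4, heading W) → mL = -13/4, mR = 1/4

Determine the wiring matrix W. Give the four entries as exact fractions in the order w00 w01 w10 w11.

-1/2 -1 1/2 -1/2

obs A: pose=(-4,-6,W) → sL=32/17, sR=32/17, mL=-48/17, mR=0
obs B: pose=(-3,-4,W) → sL=5/2, sR=2, mL=-13/4, mR=1/4
sensor matrix S = [[32/17, 32/17], [5/2, 2]]; det S = -16/17
solve [mL_A; mL_B] = S·[w00; w01] and [mR_A; mR_B] = S·[w10; w11]:
  w00 = -1/2, w01 = -1, w10 = 1/2, w11 = -1/2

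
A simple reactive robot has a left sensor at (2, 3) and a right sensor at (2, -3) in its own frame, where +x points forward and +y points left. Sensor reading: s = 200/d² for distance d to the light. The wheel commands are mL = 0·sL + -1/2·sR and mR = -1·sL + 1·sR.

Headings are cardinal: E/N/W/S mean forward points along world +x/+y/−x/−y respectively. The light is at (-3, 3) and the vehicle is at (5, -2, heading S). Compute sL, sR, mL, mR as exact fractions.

left sensor world pos  = (8, -4); dL² = 170
right sensor world pos = (2, -4); dR² = 74
sL = 200/170 = 20/17
sR = 200/74 = 100/37
mL = 0·sL + -1/2·sR = -50/37
mR = -1·sL + 1·sR = 960/629

20/17 100/37 -50/37 960/629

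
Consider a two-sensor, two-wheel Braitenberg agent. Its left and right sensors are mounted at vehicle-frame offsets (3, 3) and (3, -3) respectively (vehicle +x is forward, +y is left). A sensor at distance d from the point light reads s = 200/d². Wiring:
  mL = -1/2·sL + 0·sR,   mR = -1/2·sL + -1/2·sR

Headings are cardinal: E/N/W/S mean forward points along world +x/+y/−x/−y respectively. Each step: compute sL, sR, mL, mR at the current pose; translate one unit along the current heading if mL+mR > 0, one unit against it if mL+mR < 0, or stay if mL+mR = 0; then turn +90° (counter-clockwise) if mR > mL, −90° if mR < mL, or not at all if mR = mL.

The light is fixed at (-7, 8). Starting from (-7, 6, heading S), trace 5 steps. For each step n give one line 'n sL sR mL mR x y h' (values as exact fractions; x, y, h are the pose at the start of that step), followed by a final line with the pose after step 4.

0 100/17 100/17 -50/17 -100/17 -7 6 S
1 8 200/13 -4 -152/13 -7 7 W
2 25 10 -25/2 -35/2 -6 7 N
3 200/17 200/41 -100/17 -5800/697 -6 6 E
4 100/17 100/17 -50/17 -100/17 -7 6 S
final -7 7 W

n=0: pose=(-7,6,S); sL=100/17, sR=100/17; mL=-50/17, mR=-100/17; mL+mR=-150/17 → advance -1; mR−mL=-50/17 → turn -1·90°
n=1: pose=(-7,7,W); sL=8, sR=200/13; mL=-4, mR=-152/13; mL+mR=-204/13 → advance -1; mR−mL=-100/13 → turn -1·90°
n=2: pose=(-6,7,N); sL=25, sR=10; mL=-25/2, mR=-35/2; mL+mR=-30 → advance -1; mR−mL=-5 → turn -1·90°
n=3: pose=(-6,6,E); sL=200/17, sR=200/41; mL=-100/17, mR=-5800/697; mL+mR=-9900/697 → advance -1; mR−mL=-100/41 → turn -1·90°
n=4: pose=(-7,6,S); sL=100/17, sR=100/17; mL=-50/17, mR=-100/17; mL+mR=-150/17 → advance -1; mR−mL=-50/17 → turn -1·90°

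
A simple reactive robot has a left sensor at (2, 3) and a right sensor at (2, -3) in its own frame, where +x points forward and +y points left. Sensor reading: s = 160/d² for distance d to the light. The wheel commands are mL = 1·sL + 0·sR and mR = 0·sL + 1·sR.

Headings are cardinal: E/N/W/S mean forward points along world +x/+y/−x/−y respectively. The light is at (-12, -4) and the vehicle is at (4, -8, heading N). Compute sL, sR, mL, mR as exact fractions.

160/173 32/73 160/173 32/73

left sensor world pos  = (1, -6); dL² = 173
right sensor world pos = (7, -6); dR² = 365
sL = 160/173 = 160/173
sR = 160/365 = 32/73
mL = 1·sL + 0·sR = 160/173
mR = 0·sL + 1·sR = 32/73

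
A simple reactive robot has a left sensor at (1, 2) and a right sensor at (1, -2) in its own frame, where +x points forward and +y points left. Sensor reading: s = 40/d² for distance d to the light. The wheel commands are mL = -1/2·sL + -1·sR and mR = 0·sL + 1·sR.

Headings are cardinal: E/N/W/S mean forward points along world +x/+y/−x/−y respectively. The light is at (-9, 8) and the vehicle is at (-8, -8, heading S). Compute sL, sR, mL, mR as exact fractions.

left sensor world pos  = (-6, -9); dL² = 298
right sensor world pos = (-10, -9); dR² = 290
sL = 40/298 = 20/149
sR = 40/290 = 4/29
mL = -1/2·sL + -1·sR = -886/4321
mR = 0·sL + 1·sR = 4/29

20/149 4/29 -886/4321 4/29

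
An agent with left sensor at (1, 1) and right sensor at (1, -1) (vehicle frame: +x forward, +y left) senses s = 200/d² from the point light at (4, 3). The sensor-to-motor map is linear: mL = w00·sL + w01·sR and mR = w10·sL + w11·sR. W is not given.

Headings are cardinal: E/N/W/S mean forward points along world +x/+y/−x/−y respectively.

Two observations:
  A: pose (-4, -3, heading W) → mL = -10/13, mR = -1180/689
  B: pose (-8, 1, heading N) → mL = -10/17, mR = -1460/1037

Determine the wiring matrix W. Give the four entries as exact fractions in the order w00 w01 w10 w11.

obs A: pose=(-4,-3,W) → sL=20/13, sR=100/53, mL=-10/13, mR=-1180/689
obs B: pose=(-8,1,N) → sL=20/17, sR=100/61, mL=-10/17, mR=-1460/1037
sensor matrix S = [[20/13, 100/53], [20/17, 100/61]]; det S = 216000/714493
solve [mL_A; mL_B] = S·[w00; w01] and [mR_A; mR_B] = S·[w10; w11]:
  w00 = -1/2, w01 = 0, w10 = -1/2, w11 = -1/2

-1/2 0 -1/2 -1/2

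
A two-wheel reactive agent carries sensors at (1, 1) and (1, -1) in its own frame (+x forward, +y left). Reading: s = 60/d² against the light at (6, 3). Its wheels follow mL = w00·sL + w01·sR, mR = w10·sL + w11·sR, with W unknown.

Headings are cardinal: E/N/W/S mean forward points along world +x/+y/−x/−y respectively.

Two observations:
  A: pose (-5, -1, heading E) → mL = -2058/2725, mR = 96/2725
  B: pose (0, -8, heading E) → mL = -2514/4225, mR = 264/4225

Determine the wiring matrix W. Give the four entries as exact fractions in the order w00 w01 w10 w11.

obs A: pose=(-5,-1,E) → sL=60/109, sR=12/25, mL=-2058/2725, mR=96/2725
obs B: pose=(0,-8,E) → sL=12/25, sR=60/169, mL=-2514/4225, mR=264/4225
sensor matrix S = [[60/109, 12/25], [12/25, 60/169]]; det S = -402624/11513125
solve [mL_A; mL_B] = S·[w00; w01] and [mR_A; mR_B] = S·[w10; w11]:
  w00 = -1/2, w01 = -1, w10 = 1/2, w11 = -1/2

-1/2 -1 1/2 -1/2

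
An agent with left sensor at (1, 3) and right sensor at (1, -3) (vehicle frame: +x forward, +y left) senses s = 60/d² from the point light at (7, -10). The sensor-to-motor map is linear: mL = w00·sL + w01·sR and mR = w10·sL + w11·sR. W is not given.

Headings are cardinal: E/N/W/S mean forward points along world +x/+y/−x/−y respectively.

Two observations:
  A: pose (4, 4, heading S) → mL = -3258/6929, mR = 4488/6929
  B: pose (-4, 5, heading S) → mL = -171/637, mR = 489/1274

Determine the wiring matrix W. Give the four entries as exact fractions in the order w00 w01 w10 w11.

-1/2 -1 1 1

obs A: pose=(4,4,S) → sL=60/169, sR=12/41, mL=-3258/6929, mR=4488/6929
obs B: pose=(-4,5,S) → sL=3/13, sR=15/98, mL=-171/637, mR=489/1274
sensor matrix S = [[60/169, 12/41], [3/13, 15/98]]; det S = -4482/339521
solve [mL_A; mL_B] = S·[w00; w01] and [mR_A; mR_B] = S·[w10; w11]:
  w00 = -1/2, w01 = -1, w10 = 1, w11 = 1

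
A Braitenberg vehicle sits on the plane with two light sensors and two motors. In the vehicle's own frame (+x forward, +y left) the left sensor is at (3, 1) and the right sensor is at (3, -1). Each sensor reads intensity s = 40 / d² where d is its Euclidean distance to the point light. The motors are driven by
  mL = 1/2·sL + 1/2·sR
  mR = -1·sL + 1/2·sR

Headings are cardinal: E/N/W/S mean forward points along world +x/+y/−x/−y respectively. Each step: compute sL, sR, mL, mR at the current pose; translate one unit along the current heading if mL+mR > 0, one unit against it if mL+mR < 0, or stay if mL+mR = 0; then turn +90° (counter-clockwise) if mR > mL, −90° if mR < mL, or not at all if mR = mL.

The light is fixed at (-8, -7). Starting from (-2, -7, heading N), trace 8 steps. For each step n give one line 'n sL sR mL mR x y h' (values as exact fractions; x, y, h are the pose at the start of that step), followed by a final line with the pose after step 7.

0 20/17 20/29 460/493 -410/493 -2 -7 N
1 8/17 40/81 664/1377 -308/1377 -2 -6 E
2 10/17 1 27/34 -3/34 -1 -6 S
3 40/17 40/17 40/17 -20/17 -1 -7 W
4 20/17 20/29 460/493 -410/493 -2 -7 N
5 8/17 40/81 664/1377 -308/1377 -2 -6 E
6 10/17 1 27/34 -3/34 -1 -6 S
7 40/17 40/17 40/17 -20/17 -1 -7 W
final -2 -7 N

n=0: pose=(-2,-7,N); sL=20/17, sR=20/29; mL=460/493, mR=-410/493; mL+mR=50/493 → advance +1; mR−mL=-30/17 → turn -1·90°
n=1: pose=(-2,-6,E); sL=8/17, sR=40/81; mL=664/1377, mR=-308/1377; mL+mR=356/1377 → advance +1; mR−mL=-12/17 → turn -1·90°
n=2: pose=(-1,-6,S); sL=10/17, sR=1; mL=27/34, mR=-3/34; mL+mR=12/17 → advance +1; mR−mL=-15/17 → turn -1·90°
n=3: pose=(-1,-7,W); sL=40/17, sR=40/17; mL=40/17, mR=-20/17; mL+mR=20/17 → advance +1; mR−mL=-60/17 → turn -1·90°
n=4: pose=(-2,-7,N); sL=20/17, sR=20/29; mL=460/493, mR=-410/493; mL+mR=50/493 → advance +1; mR−mL=-30/17 → turn -1·90°
n=5: pose=(-2,-6,E); sL=8/17, sR=40/81; mL=664/1377, mR=-308/1377; mL+mR=356/1377 → advance +1; mR−mL=-12/17 → turn -1·90°
n=6: pose=(-1,-6,S); sL=10/17, sR=1; mL=27/34, mR=-3/34; mL+mR=12/17 → advance +1; mR−mL=-15/17 → turn -1·90°
n=7: pose=(-1,-7,W); sL=40/17, sR=40/17; mL=40/17, mR=-20/17; mL+mR=20/17 → advance +1; mR−mL=-60/17 → turn -1·90°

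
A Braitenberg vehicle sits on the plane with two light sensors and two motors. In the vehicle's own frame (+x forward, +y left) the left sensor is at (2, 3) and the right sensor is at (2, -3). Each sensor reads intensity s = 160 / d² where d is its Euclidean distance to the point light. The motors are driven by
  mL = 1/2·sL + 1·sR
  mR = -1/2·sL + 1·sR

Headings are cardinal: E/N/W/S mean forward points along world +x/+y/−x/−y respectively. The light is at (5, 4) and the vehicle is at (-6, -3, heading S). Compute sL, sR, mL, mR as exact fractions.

32/29 160/277 9072/8033 208/8033

left sensor world pos  = (-3, -5); dL² = 145
right sensor world pos = (-9, -5); dR² = 277
sL = 160/145 = 32/29
sR = 160/277 = 160/277
mL = 1/2·sL + 1·sR = 9072/8033
mR = -1/2·sL + 1·sR = 208/8033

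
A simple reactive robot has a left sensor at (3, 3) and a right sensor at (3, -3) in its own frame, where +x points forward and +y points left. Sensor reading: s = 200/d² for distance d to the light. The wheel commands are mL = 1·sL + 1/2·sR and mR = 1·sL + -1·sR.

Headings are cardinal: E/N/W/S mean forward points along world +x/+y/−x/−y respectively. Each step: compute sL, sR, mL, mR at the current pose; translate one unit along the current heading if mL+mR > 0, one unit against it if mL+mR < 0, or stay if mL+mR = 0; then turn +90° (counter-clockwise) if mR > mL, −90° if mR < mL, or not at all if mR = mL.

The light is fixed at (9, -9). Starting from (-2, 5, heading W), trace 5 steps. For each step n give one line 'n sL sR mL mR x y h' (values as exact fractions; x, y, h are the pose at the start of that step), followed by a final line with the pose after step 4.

0 200/317 40/97 25740/30749 6720/30749 -2 5 W
1 100/257 20/37 6270/9509 -1440/9509 -3 5 N
2 40/81 8/9 76/81 -32/81 -3 6 E
3 25/26 10/17 555/442 165/442 -2 6 S
4 200/317 40/97 25740/30749 6720/30749 -2 5 W
final -3 5 N

n=0: pose=(-2,5,W); sL=200/317, sR=40/97; mL=25740/30749, mR=6720/30749; mL+mR=32460/30749 → advance +1; mR−mL=-60/97 → turn -1·90°
n=1: pose=(-3,5,N); sL=100/257, sR=20/37; mL=6270/9509, mR=-1440/9509; mL+mR=4830/9509 → advance +1; mR−mL=-30/37 → turn -1·90°
n=2: pose=(-3,6,E); sL=40/81, sR=8/9; mL=76/81, mR=-32/81; mL+mR=44/81 → advance +1; mR−mL=-4/3 → turn -1·90°
n=3: pose=(-2,6,S); sL=25/26, sR=10/17; mL=555/442, mR=165/442; mL+mR=360/221 → advance +1; mR−mL=-15/17 → turn -1·90°
n=4: pose=(-2,5,W); sL=200/317, sR=40/97; mL=25740/30749, mR=6720/30749; mL+mR=32460/30749 → advance +1; mR−mL=-60/97 → turn -1·90°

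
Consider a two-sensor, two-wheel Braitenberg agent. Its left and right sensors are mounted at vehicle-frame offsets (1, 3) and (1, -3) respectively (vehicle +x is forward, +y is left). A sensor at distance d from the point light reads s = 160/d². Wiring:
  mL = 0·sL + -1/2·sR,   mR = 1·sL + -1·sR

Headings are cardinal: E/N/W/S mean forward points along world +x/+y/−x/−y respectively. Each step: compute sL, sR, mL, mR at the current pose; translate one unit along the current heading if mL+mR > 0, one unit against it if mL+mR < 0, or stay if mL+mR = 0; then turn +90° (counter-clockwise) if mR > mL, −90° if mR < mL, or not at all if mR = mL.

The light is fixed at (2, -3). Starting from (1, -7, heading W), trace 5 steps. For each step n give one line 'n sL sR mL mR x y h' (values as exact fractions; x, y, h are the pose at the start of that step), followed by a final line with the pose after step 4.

0 160/53 32 -16 -1536/53 1 -7 W
1 80/9 80/9 -40/9 0 2 -7 N
2 32/13 32 -16 -384/13 2 -8 W
3 8 5 -5/2 3 3 -8 N
4 160/49 160 -80 -7680/49 3 -7 W
final 4 -7 N

n=0: pose=(1,-7,W); sL=160/53, sR=32; mL=-16, mR=-1536/53; mL+mR=-2384/53 → advance -1; mR−mL=-688/53 → turn -1·90°
n=1: pose=(2,-7,N); sL=80/9, sR=80/9; mL=-40/9, mR=0; mL+mR=-40/9 → advance -1; mR−mL=40/9 → turn +1·90°
n=2: pose=(2,-8,W); sL=32/13, sR=32; mL=-16, mR=-384/13; mL+mR=-592/13 → advance -1; mR−mL=-176/13 → turn -1·90°
n=3: pose=(3,-8,N); sL=8, sR=5; mL=-5/2, mR=3; mL+mR=1/2 → advance +1; mR−mL=11/2 → turn +1·90°
n=4: pose=(3,-7,W); sL=160/49, sR=160; mL=-80, mR=-7680/49; mL+mR=-11600/49 → advance -1; mR−mL=-3760/49 → turn -1·90°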